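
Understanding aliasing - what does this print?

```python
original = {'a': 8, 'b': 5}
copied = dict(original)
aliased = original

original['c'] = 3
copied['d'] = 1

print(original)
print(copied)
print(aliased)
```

Key concept: dict() creates copy, assignment creates alias.
Step by step:
`original = {'a': 8, 'b': 5}` → original = {'a': 8, 'b': 5}
`copied = dict(original)` → copied = {'a': 8, 'b': 5}
`aliased = original` → aliased = {'a': 8, 'b': 5} (same object as original)
`original['c'] = 3` → original = {'a': 8, 'b': 5, 'c': 3} (same object as aliased); aliased = {'a': 8, 'b': 5, 'c': 3} (same object as original)
`copied['d'] = 1` → copied = {'a': 8, 'b': 5, 'd': 1}
`print(original)` → prints {'a': 8, 'b': 5, 'c': 3}
`print(copied)` → prints {'a': 8, 'b': 5, 'd': 1}
`print(aliased)` → prints {'a': 8, 'b': 5, 'c': 3}

Answer:
{'a': 8, 'b': 5, 'c': 3}
{'a': 8, 'b': 5, 'd': 1}
{'a': 8, 'b': 5, 'c': 3}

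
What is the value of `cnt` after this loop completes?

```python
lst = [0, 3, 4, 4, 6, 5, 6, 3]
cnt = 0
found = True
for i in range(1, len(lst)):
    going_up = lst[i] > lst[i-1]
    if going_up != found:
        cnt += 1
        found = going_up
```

Count direction changes in [0, 3, 4, 4, 6, 5, 6, 3]
`cnt` takes the values: 0 → 1 → 2 → 3 → 4 → 5

Answer: 5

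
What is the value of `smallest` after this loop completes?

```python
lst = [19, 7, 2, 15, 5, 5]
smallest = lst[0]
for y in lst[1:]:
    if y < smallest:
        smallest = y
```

Minimum of [19, 7, 2, 15, 5, 5]
`smallest` takes the values: 19 → 7 → 2

Answer: 2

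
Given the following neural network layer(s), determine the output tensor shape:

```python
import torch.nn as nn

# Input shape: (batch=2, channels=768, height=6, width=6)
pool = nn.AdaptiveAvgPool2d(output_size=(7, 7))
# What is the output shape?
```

Input: (2, 768, 6, 6) -> Output: (2, 768, 7, 7)

Answer: (2, 768, 7, 7)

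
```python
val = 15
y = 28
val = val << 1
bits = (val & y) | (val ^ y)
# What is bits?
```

Trace:
`val = 15` → val = 15
`y = 28` → y = 28
`val = val << 1` → val = 30
`bits = (val & y) | (val ^ y)` → bits = 30
So bits = 30

Answer: 30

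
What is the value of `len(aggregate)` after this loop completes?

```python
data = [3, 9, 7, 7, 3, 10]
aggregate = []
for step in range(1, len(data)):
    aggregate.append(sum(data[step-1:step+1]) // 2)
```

Number of 2-element averages
`aggregate` takes the values: [] → [6] → [6, 8] → [6, 8, 7] → [6, 8, 7, 5] → [6, 8, 7, 5, 6]
So `len(aggregate)` = 5

Answer: 5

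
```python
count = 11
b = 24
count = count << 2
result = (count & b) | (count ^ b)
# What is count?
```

Trace:
`count = 11` → count = 11
`b = 24` → b = 24
`count = count << 2` → count = 44
`result = (count & b) | (count ^ b)` → result = 60
So count = 44

Answer: 44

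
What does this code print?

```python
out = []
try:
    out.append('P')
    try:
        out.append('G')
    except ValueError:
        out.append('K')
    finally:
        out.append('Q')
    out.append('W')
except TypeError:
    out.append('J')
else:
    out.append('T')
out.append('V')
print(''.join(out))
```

Execution trace: 'P' (try body) → 'G' (inner try body, no exception) → 'Q' (inner finally) → 'W' (try body, no exception) → 'T' (else) → 'V' (after the try/except). Output: PGQWTV

Answer: PGQWTV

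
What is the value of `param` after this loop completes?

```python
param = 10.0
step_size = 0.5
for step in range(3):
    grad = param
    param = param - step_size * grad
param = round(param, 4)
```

Gradient descent: w = 10.0 * (1 - 0.5)^3
`param` takes the values: 10.0 → 5.0 → 2.5 → 1.25

Answer: 1.25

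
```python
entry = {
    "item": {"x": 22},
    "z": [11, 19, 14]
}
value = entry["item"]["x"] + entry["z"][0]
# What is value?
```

Trace:
`entry = { ...` → entry = {'item': {'x': 22}, 'z': [11, 19, 14]}
`value = entry["item"]["x"] + entry["z"][0]` → value = 33
So value = 33

Answer: 33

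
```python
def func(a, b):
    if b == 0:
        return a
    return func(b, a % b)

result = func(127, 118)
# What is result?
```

func(127, 118) -> func(118, 9) -> func(9, 1) -> func(1, 0) -> 1

Answer: 1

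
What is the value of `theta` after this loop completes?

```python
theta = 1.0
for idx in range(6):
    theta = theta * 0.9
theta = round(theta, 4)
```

Exponential decay: 1.0 * 0.9^6
`theta` takes the values: 1.0 → 0.9 → 0.81 → 0.729 → 0.6561 → 0.59049 → 0.531441 → 0.5314

Answer: 0.5314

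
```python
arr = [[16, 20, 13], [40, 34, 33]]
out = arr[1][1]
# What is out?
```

Trace:
`arr = [[16, 20, 13], [40, 34, 33]]` → arr = [[16, 20, 13], [40, 34, 33]]
`out = arr[1][1]` → out = 34
So out = 34

Answer: 34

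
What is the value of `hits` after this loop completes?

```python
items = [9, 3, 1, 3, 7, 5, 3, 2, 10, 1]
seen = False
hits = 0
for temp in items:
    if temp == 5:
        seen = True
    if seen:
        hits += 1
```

Count elements after first 5 in [9, 3, 1, 3, 7, 5, 3, 2, 10, 1]
`hits` takes the values: 0 → 1 → 2 → 3 → 4 → 5

Answer: 5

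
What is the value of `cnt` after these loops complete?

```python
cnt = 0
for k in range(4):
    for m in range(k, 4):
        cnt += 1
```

Upper triangle: 4 + 3 + ... + 1
`cnt` takes the values: 0 → 1 → 2 → 3 → 4 → 5 → 6 → 7 → 8 → 9 → 10

Answer: 10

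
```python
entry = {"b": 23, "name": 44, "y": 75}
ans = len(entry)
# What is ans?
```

Trace:
`entry = {"b": 23, "name": 44, "y": 75}` → entry = {'b': 23, 'name': 44, 'y': 75}
`ans = len(entry)` → ans = 3
So ans = 3

Answer: 3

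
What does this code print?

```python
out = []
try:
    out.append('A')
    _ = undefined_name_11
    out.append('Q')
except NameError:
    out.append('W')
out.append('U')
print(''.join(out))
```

Execution trace: 'A' (try body) → 'W' (except NameError) → 'U' (after the try/except). Output: AWU

Answer: AWU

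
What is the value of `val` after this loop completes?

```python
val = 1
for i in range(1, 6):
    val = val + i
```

Start at 1, add 1 through 5
`val` takes the values: 1 → 2 → 4 → 7 → 11 → 16

Answer: 16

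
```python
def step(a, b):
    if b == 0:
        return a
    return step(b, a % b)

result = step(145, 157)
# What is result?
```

step(145, 157) -> step(157, 145) -> step(145, 12) -> step(12, 1) -> step(1, 0) -> 1

Answer: 1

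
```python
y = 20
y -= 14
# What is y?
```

Trace:
`y = 20` → y = 20
`y -= 14` → y = 6
So y = 6

Answer: 6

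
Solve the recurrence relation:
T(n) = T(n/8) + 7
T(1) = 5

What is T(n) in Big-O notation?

Each step divides n by 8 and adds 7. After log_8(n) steps we reach T(1)=5. So T(n) = 7·log_8(n) + 5 = O(log n).

Answer: O(log n)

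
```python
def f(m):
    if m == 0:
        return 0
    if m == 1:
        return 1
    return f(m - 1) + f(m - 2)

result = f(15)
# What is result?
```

Build up from base cases: f(0)=0, f(1)=1, f(2)=1, f(3)=2, f(4)=3, f(5)=5, f(6)=8, ..., f(15)=610

Answer: 610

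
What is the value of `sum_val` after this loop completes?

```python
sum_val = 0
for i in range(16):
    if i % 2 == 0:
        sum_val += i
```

Sum of even numbers 0 to 15
`sum_val` takes the values: 0 → 2 → 6 → 12 → 20 → 30 → 42 → 56

Answer: 56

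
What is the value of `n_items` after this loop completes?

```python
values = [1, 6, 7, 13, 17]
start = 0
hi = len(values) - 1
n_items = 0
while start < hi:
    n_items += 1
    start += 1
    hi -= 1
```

Iterations until pointers meet (list length 5)
`n_items` takes the values: 0 → 1 → 2

Answer: 2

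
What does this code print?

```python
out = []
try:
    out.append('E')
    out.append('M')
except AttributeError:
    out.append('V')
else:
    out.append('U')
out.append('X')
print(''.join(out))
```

Execution trace: 'E' (try body) → 'M' (try body, no exception) → 'U' (else) → 'X' (after the try/except). Output: EMUX

Answer: EMUX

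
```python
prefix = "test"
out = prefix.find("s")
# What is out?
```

Trace:
`prefix = "test"` → prefix = 'test'
`out = prefix.find("s")` → out = 2
So out = 2

Answer: 2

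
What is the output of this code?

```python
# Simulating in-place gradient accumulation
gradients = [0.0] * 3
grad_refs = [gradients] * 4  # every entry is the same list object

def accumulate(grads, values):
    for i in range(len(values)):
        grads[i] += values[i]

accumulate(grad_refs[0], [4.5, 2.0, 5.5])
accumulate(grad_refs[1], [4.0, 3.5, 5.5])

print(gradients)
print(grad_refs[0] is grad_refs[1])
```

Key concept: gradient accumulation aliasing.
Step by step:
`gradients = [0.0] * 3` → gradients = [0.0, 0.0, 0.0]
`grad_refs = [gradients] * 4` → grad_refs = [[0.0, 0.0, 0.0], [0.0, 0.0, 0.0], [0.0, 0.0, 0.0], [0.0, 0.0, 0.0]]
`accumulate(grad_refs[0], [4.5, 2.0, 5.5])` → gradients = [4.5, 2.0, 5.5]; grad_refs = [[4.5, 2.0, 5.5], [4.5, 2.0, 5.5], [4.5, 2.0, 5.5], [4.5, 2.0, 5.5]]
`accumulate(grad_refs[1], [4.0, 3.5, 5.5])` → gradients = [8.5, 5.5, 11.0]; grad_refs = [[8.5, 5.5, 11.0], [8.5, 5.5, 11.0], [8.5, 5.5, 11.0], [8.5, 5.5, 11.0]]
`print(gradients)` → prints [8.5, 5.5, 11.0]
`print(grad_refs[0] is grad_refs[1])` → prints True

Answer:
[8.5, 5.5, 11.0]
True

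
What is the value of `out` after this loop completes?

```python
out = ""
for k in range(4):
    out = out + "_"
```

Repeat '_' 4 times
`out` takes the values: "" → "_" → "__" → "___" → "____"

Answer: "____"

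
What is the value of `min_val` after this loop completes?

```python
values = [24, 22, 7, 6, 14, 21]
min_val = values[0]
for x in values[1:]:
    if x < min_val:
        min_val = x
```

Minimum of [24, 22, 7, 6, 14, 21]
`min_val` takes the values: 24 → 22 → 7 → 6

Answer: 6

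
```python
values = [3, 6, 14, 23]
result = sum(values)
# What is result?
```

Trace:
`values = [3, 6, 14, 23]` → values = [3, 6, 14, 23]
`result = sum(values)` → result = 46
So result = 46

Answer: 46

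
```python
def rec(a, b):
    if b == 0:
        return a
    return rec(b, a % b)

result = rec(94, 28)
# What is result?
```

rec(94, 28) -> rec(28, 10) -> rec(10, 8) -> rec(8, 2) -> rec(2, 0) -> 2

Answer: 2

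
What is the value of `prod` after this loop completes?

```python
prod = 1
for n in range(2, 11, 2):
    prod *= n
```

Product of even numbers 2 to 10
`prod` takes the values: 1 → 2 → 8 → 48 → 384 → 3840

Answer: 3840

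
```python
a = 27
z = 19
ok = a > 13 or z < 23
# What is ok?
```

Trace:
`a = 27` → a = 27
`z = 19` → z = 19
`ok = a > 13 or z < 23` → ok = True
So ok = True

Answer: True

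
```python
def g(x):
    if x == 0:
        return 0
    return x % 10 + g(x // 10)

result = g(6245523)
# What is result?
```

Sum of digits of 6245523: 3 + 2 + 5 + 5 + 4 + 2 + 6 = 27

Answer: 27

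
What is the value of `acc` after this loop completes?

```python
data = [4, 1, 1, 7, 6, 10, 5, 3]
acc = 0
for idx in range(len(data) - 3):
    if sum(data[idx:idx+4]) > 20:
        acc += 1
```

Count windows with sum > 20
`acc` takes the values: 0 → 1 → 2 → 3

Answer: 3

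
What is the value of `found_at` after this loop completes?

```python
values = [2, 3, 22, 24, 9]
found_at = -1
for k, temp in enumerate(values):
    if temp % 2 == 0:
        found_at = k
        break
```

First even number index in [2, 3, 22, 24, 9]
`found_at` takes the values: -1 → 0

Answer: 0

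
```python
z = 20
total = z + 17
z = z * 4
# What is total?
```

Trace:
`z = 20` → z = 20
`total = z + 17` → total = 37
`z = z * 4` → z = 80
So total = 37

Answer: 37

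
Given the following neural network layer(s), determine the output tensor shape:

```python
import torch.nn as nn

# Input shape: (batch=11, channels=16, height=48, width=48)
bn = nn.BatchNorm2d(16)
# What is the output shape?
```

Input: (11, 16, 48, 48) -> Output: (11, 16, 48, 48)

Answer: (11, 16, 48, 48)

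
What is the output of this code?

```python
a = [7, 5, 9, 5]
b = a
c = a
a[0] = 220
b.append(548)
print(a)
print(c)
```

Key concept: multiple aliases.
Step by step:
`a = [7, 5, 9, 5]` → a = [7, 5, 9, 5]
`b = a` → b = [7, 5, 9, 5] (same object as a)
`c = a` → c = [7, 5, 9, 5] (same object as a, b)
`a[0] = 220` → a = [220, 5, 9, 5] (same object as b, c); b = [220, 5, 9, 5] (same object as a, c); c = [220, 5, 9, 5] (same object as a, b)
`b.append(548)` → a = [220, 5, 9, 5, 548] (same object as b, c); b = [220, 5, 9, 5, 548] (same object as a, c); c = [220, 5, 9, 5, 548] (same object as a, b)
`print(a)` → prints [220, 5, 9, 5, 548]
`print(c)` → prints [220, 5, 9, 5, 548]

Answer:
[220, 5, 9, 5, 548]
[220, 5, 9, 5, 548]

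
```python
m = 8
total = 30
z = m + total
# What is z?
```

Trace:
`m = 8` → m = 8
`total = 30` → total = 30
`z = m + total` → z = 38
So z = 38

Answer: 38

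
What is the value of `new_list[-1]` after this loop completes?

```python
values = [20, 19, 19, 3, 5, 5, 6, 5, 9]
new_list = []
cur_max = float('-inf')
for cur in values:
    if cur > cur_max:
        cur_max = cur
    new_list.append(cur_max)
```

Running max ends at 20
`new_list` takes the values: [] → [20] → [20, 20] → [20, 20, 20] → [20, 20, 20, 20] → [20, 20, 20, 20, 20] → [20, 20, 20, 20, 20, 20] → [20, 20, 20, 20, 20, 20, 20] → [20, 20, 20, 20, 20, 20, 20, 20] → [20, 20, 20, 20, 20, 20, 20, 20, 20]
So `new_list[-1]` = 20

Answer: 20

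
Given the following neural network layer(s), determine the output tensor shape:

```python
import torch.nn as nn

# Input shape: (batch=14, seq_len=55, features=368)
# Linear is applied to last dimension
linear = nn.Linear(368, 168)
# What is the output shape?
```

Input: (14, 55, 368) -> Output: (14, 55, 168)

Answer: (14, 55, 168)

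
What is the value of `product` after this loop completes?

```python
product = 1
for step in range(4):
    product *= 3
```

3^4 = 81
`product` takes the values: 1 → 3 → 9 → 27 → 81

Answer: 81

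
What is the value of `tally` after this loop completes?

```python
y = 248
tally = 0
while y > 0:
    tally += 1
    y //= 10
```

Count digits by repeated division by 10
`tally` takes the values: 0 → 1 → 2 → 3

Answer: 3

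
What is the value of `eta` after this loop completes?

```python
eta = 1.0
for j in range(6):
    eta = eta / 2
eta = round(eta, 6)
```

Halving LR 6 times: 1 / 2^6
`eta` takes the values: 1.0 → 0.5 → 0.25 → 0.125 → 0.0625 → 0.03125 → 0.015625

Answer: 0.015625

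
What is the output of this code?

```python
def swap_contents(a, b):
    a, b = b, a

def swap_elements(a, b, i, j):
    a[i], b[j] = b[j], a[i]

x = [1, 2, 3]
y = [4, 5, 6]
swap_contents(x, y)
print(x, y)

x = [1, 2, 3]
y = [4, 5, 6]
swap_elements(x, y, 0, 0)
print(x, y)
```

Key concept: parameter rebinding vs mutation.
Step by step:
`x = [1, 2, 3]` → x = [1, 2, 3]
`y = [4, 5, 6]` → y = [4, 5, 6]
`swap_contents(x, y)` → no visible change to tracked variables
`print(x, y)` → prints [1, 2, 3] [4, 5, 6]
`x = [1, 2, 3]` → x = [1, 2, 3]
`y = [4, 5, 6]` → y = [4, 5, 6]
`swap_elements(x, y, 0, 0)` → x = [4, 2, 3]; y = [1, 5, 6]
`print(x, y)` → prints [4, 2, 3] [1, 5, 6]

Answer:
[1, 2, 3] [4, 5, 6]
[4, 2, 3] [1, 5, 6]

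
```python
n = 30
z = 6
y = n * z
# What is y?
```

Trace:
`n = 30` → n = 30
`z = 6` → z = 6
`y = n * z` → y = 180
So y = 180

Answer: 180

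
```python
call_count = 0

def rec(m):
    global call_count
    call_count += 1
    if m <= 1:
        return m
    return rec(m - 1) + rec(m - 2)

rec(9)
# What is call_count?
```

Calls(m) = 1 + Calls(m-1) + Calls(m-2); Calls(0)=Calls(1)=1. For m=9 this gives 109.

Answer: 109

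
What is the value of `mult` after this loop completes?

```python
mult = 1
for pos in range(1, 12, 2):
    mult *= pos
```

Product of 1, 3, 5, ... up to 11
`mult` takes the values: 1 → 3 → 15 → 105 → 945 → 10395

Answer: 10395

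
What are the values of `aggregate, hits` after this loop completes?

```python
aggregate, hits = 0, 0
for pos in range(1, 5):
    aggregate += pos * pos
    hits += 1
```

Sum of squares and count
`aggregate, hits` takes the values: (0, 0) → (1, 0) → (1, 1) → (5, 1) → (5, 2) → (14, 2) → (14, 3) → (30, 3) → (30, 4)

Answer: 30, 4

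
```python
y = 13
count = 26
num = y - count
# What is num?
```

Trace:
`y = 13` → y = 13
`count = 26` → count = 26
`num = y - count` → num = -13
So num = -13

Answer: -13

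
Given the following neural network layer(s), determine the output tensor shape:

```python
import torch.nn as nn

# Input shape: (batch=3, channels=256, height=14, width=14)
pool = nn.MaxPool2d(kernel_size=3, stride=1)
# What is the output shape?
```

Input: (3, 256, 14, 14) -> Output: (3, 256, 12, 12)

Answer: (3, 256, 12, 12)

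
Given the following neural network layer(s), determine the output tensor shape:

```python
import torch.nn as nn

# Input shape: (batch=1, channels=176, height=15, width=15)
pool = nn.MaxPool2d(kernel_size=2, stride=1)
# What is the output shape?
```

Input: (1, 176, 15, 15) -> Output: (1, 176, 14, 14)

Answer: (1, 176, 14, 14)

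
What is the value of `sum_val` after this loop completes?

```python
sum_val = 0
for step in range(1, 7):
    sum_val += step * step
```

Sum of squares 1² to 6² = 91
`sum_val` takes the values: 0 → 1 → 5 → 14 → 30 → 55 → 91

Answer: 91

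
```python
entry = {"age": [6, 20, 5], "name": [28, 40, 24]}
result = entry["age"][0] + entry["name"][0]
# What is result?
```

Trace:
`entry = {"age": [6, 20, 5], "name": [28, 40, 24]}` → entry = {'age': [6, 20, 5], 'name': [28, 40, 24]}
`result = entry["age"][0] + entry["name"][0]` → result = 34
So result = 34

Answer: 34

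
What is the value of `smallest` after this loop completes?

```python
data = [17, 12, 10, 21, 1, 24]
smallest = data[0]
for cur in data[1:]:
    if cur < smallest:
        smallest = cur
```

Minimum of [17, 12, 10, 21, 1, 24]
`smallest` takes the values: 17 → 12 → 10 → 1

Answer: 1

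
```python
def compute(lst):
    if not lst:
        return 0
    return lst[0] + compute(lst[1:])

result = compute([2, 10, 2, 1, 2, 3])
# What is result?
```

2 + 10 + 2 + 1 + 2 + 3 + 0 = 20

Answer: 20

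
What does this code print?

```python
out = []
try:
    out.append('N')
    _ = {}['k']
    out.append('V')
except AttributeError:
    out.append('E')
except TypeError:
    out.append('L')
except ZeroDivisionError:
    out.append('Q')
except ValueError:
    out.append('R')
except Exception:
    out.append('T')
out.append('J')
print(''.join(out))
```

Execution trace: 'N' (try body) → 'T' (except Exception) → 'J' (after the try/except). Output: NTJ

Answer: NTJ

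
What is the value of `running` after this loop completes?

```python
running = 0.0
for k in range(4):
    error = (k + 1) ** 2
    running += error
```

Sum of squared losses 1² + 2² + ... + 4²
`running` takes the values: 0.0 → 1.0 → 5.0 → 14.0 → 30.0

Answer: 30.0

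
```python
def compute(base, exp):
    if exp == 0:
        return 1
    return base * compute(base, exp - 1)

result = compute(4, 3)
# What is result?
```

compute(4, 3) = 4 * 4 * 4 = 64

Answer: 64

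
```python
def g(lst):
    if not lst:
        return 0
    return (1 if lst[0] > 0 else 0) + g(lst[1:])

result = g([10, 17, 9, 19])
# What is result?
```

Count of positive elements in [10, 17, 9, 19] = 4

Answer: 4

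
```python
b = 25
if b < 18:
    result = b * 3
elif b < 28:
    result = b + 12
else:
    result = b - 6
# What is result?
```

Trace:
`b = 25` → b = 25
`if b < 18: ...` → b < 18 is False, b < 28 is True → result = 37
So result = 37

Answer: 37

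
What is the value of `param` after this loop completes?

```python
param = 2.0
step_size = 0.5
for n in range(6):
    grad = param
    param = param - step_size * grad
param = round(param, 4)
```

Gradient descent: w = 2.0 * (1 - 0.5)^6
`param` takes the values: 2.0 → 1.0 → 0.5 → 0.25 → 0.125 → 0.0625 → 0.03125 → 0.0312

Answer: 0.0312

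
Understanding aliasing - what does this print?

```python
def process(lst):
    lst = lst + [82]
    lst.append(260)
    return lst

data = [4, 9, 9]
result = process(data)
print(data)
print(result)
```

Key concept: rebinding parameter vs mutation.
Step by step:
`data = [4, 9, 9]` → data = [4, 9, 9]
`result = process(data)` → result = [4, 9, 9, 82, 260]
`print(data)` → prints [4, 9, 9]
`print(result)` → prints [4, 9, 9, 82, 260]

Answer:
[4, 9, 9]
[4, 9, 9, 82, 260]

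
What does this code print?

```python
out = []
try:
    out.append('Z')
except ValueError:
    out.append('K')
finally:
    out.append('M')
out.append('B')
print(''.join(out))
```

Execution trace: 'Z' (try body, no exception) → 'M' (finally) → 'B' (after the try/except). Output: ZMB

Answer: ZMB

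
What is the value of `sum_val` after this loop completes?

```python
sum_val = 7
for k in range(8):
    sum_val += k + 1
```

Start at 7, add 1 to 8 = 43
`sum_val` takes the values: 7 → 8 → 10 → 13 → 17 → 22 → 28 → 35 → 43

Answer: 43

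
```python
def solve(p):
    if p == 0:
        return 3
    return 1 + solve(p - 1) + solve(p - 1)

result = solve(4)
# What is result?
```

solve(p) = 1 + 2·solve(p-1), solve(0)=3. Closed form: (3+1)·2^4 - 1 = 63.

Answer: 63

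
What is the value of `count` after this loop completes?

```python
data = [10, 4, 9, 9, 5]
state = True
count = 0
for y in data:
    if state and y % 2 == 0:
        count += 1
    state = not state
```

Count even values at even positions
`count` takes the values: 0 → 1

Answer: 1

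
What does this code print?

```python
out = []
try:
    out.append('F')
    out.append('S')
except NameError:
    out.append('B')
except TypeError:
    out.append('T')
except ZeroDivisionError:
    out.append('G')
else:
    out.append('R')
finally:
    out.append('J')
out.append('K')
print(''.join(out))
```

Execution trace: 'F' (try body) → 'S' (try body, no exception) → 'R' (else) → 'J' (finally) → 'K' (after the try/except). Output: FSRJK

Answer: FSRJK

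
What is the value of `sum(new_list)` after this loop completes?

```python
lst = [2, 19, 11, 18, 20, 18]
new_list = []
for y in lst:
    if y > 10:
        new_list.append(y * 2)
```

Sum of doubled values > 10
`new_list` takes the values: [] → [38] → [38, 22] → [38, 22, 36] → [38, 22, 36, 40] → [38, 22, 36, 40, 36]
So `sum(new_list)` = 172

Answer: 172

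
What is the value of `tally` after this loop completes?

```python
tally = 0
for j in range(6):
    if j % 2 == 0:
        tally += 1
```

Count numbers divisible by 2 in range(6)
`tally` takes the values: 0 → 1 → 2 → 3

Answer: 3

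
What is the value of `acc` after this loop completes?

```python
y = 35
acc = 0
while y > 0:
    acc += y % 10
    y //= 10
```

Sum digits of 35
`acc` takes the values: 0 → 5 → 8

Answer: 8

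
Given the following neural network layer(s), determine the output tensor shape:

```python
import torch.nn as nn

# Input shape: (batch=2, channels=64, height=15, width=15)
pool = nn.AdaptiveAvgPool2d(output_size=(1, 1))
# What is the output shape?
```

Input: (2, 64, 15, 15) -> Output: (2, 64, 1, 1)

Answer: (2, 64, 1, 1)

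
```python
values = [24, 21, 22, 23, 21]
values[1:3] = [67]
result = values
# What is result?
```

Trace:
`values = [24, 21, 22, 23, 21]` → values = [24, 21, 22, 23, 21]
`values[1:3] = [67]` → values = [24, 67, 23, 21]
`result = values` → result = [24, 67, 23, 21]
So result = [24, 67, 23, 21]

Answer: [24, 67, 23, 21]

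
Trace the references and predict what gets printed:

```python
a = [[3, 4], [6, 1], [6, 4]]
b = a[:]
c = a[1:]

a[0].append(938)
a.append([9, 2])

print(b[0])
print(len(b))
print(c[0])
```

Key concept: slice with nested mutation.
Step by step:
`a = [[3, 4], [6, 1], [6, 4]]` → a = [[3, 4], [6, 1], [6, 4]]
`b = a[:]` → b = [[3, 4], [6, 1], [6, 4]]
`c = a[1:]` → c = [[6, 1], [6, 4]]
`a[0].append(938)` → a = [[3, 4, 938], [6, 1], [6, 4]]; b = [[3, 4, 938], [6, 1], [6, 4]]
`a.append([9, 2])` → a = [[3, 4, 938], [6, 1], [6, 4], [9, 2]]
`print(b[0])` → prints [3, 4, 938]
`print(len(b))` → prints 3
`print(c[0])` → prints [6, 1]

Answer:
[3, 4, 938]
3
[6, 1]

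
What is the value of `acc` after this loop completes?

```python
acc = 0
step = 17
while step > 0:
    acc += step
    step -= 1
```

Sum 17 down to 1
`acc` takes the values: 0 → 17 → 33 → 48 → 62 → 75 → 87 → 98 → 108 → 117 → 125 → 132 → 138 → 143 → 147 → 150 → 152 → 153

Answer: 153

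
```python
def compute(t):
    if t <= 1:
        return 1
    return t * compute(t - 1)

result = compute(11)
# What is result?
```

compute(11) = 11 * 10 * 9 * 8 * 7 * 6 * 5 * 4 * 3 * 2 * 1 = 39916800

Answer: 39916800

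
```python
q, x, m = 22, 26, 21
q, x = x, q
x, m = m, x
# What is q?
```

Trace:
`q, x, m = 22, 26, 21` → q = 22; x = 26; m = 21
`q, x = x, q` → q = 26; x = 22
`x, m = m, x` → x = 21; m = 22
So q = 26

Answer: 26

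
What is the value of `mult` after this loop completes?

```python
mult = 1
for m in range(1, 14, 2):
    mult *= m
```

Product of 1, 3, 5, ... up to 13
`mult` takes the values: 1 → 3 → 15 → 105 → 945 → 10395 → 135135

Answer: 135135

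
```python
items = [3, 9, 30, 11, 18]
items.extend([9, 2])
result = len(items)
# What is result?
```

Trace:
`items = [3, 9, 30, 11, 18]` → items = [3, 9, 30, 11, 18]
`items.extend([9, 2])` → items = [3, 9, 30, 11, 18, 9, 2]
`result = len(items)` → result = 7
So result = 7

Answer: 7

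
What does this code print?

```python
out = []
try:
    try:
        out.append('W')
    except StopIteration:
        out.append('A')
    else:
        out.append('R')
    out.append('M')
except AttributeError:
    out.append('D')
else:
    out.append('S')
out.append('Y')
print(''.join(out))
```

Execution trace: 'W' (inner try body, no exception) → 'R' (inner else) → 'M' (try body, no exception) → 'S' (else) → 'Y' (after the try/except). Output: WRMSY

Answer: WRMSY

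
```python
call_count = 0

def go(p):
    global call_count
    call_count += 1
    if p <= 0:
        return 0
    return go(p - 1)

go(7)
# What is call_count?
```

Linear recursion stepping by 1: 8 calls from p=7 down to ≤0.

Answer: 8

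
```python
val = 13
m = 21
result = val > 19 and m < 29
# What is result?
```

Trace:
`val = 13` → val = 13
`m = 21` → m = 21
`result = val > 19 and m < 29` → result = False
So result = False

Answer: False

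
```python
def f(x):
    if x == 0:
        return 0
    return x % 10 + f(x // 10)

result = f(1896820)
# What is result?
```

Sum of digits of 1896820: 0 + 2 + 8 + 6 + 9 + 8 + 1 = 34

Answer: 34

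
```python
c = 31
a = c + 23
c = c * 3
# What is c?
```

Trace:
`c = 31` → c = 31
`a = c + 23` → a = 54
`c = c * 3` → c = 93
So c = 93

Answer: 93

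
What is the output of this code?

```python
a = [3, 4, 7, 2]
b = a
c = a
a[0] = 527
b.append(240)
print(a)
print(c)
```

Key concept: multiple aliases.
Step by step:
`a = [3, 4, 7, 2]` → a = [3, 4, 7, 2]
`b = a` → b = [3, 4, 7, 2] (same object as a)
`c = a` → c = [3, 4, 7, 2] (same object as a, b)
`a[0] = 527` → a = [527, 4, 7, 2] (same object as b, c); b = [527, 4, 7, 2] (same object as a, c); c = [527, 4, 7, 2] (same object as a, b)
`b.append(240)` → a = [527, 4, 7, 2, 240] (same object as b, c); b = [527, 4, 7, 2, 240] (same object as a, c); c = [527, 4, 7, 2, 240] (same object as a, b)
`print(a)` → prints [527, 4, 7, 2, 240]
`print(c)` → prints [527, 4, 7, 2, 240]

Answer:
[527, 4, 7, 2, 240]
[527, 4, 7, 2, 240]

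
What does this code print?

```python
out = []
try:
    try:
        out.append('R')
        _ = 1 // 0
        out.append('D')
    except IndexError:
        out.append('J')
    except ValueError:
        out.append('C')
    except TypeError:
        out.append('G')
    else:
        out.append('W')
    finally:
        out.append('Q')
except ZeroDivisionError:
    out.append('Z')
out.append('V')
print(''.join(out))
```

Execution trace: 'R' (try body) → 'Q' (finally) → 'Z' (outer except ZeroDivisionError) → 'V' (after the try/except). Output: RQZV

Answer: RQZV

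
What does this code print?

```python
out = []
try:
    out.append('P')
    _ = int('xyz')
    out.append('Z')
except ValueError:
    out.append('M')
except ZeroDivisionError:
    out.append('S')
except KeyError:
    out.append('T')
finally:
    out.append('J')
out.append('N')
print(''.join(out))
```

Execution trace: 'P' (try body) → 'M' (except ValueError) → 'J' (finally) → 'N' (after the try/except). Output: PMJN

Answer: PMJN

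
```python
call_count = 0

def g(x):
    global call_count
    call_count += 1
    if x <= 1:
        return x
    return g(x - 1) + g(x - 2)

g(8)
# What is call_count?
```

Calls(x) = 1 + Calls(x-1) + Calls(x-2); Calls(0)=Calls(1)=1. For x=8 this gives 67.

Answer: 67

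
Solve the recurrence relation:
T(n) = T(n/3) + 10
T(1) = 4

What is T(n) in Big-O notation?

Each step divides n by 3 and adds 10. After log_3(n) steps we reach T(1)=4. So T(n) = 10·log_3(n) + 4 = O(log n).

Answer: O(log n)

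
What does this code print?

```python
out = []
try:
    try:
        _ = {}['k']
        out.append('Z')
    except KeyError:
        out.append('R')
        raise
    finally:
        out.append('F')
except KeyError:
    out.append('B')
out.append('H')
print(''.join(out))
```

Execution trace: 'R' (inner except KeyError) → 'F' (inner finally) → 'B' (outer except KeyError) → 'H' (after the try/except). Output: RFBH

Answer: RFBH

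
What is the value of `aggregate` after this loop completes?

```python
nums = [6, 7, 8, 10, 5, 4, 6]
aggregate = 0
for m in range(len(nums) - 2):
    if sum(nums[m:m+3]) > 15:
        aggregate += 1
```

Count windows with sum > 15
`aggregate` takes the values: 0 → 1 → 2 → 3 → 4

Answer: 4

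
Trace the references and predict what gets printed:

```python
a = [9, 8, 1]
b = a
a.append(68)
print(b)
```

Key concept: basic list aliasing.
Step by step:
`a = [9, 8, 1]` → a = [9, 8, 1]
`b = a` → b = [9, 8, 1] (same object as a)
`a.append(68)` → a = [9, 8, 1, 68] (same object as b); b = [9, 8, 1, 68] (same object as a)
`print(b)` → prints [9, 8, 1, 68]

Answer: [9, 8, 1, 68]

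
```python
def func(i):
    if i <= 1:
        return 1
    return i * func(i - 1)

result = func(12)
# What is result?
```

func(12) = 12 * 11 * 10 * 9 * 8 * 7 * 6 * 5 * 4 * 3 * 2 * 1 = 479001600

Answer: 479001600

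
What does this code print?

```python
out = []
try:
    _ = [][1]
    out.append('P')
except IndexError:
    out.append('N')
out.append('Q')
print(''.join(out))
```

Execution trace: 'N' (except IndexError) → 'Q' (after the try/except). Output: NQ

Answer: NQ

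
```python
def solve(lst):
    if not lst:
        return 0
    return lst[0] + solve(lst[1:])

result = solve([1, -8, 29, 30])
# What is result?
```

1 + (-8) + 29 + 30 + 0 = 52

Answer: 52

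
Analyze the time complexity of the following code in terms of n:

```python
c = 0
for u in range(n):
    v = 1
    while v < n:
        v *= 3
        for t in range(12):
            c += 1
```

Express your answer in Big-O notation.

Each loop level contributes: n × log n × 1. Multiplying the contributions gives O(n log n).

Answer: O(n log n)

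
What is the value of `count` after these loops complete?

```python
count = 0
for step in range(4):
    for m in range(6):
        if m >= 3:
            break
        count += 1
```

Inner breaks at 3, outer runs 4 times
`count` takes the values: 0 → 1 → 2 → 3 → 4 → 5 → 6 → 7 → 8 → 9 → 10 → 11 → 12

Answer: 12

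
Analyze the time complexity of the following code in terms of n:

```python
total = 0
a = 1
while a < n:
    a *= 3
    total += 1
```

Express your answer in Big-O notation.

Each loop level contributes: log n. Multiplying the contributions gives O(log n).

Answer: O(log n)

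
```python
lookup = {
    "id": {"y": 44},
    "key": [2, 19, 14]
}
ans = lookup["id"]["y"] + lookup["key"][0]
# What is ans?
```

Trace:
`lookup = { ...` → lookup = {'id': {'y': 44}, 'key': [2, 19, 14]}
`ans = lookup["id"]["y"] + lookup["key"][0]` → ans = 46
So ans = 46

Answer: 46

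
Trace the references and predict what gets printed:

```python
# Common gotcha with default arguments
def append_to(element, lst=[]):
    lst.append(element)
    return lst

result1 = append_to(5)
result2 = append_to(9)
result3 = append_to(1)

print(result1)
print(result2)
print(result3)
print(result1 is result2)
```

Key concept: mutable default argument gotcha.
Step by step:
`result1 = append_to(5)` → result1 = [5]
`result2 = append_to(9)` → result1 = [5, 9] (same object as result2); result2 = [5, 9] (same object as result1)
`result3 = append_to(1)` → result1 = [5, 9, 1] (same object as result2, result3); result2 = [5, 9, 1] (same object as result1, result3); result3 = [5, 9, 1] (same object as result1, result2)
`print(result1)` → prints [5, 9, 1]
`print(result2)` → prints [5, 9, 1]
`print(result3)` → prints [5, 9, 1]
`print(result1 is result2)` → prints True

Answer:
[5, 9, 1]
[5, 9, 1]
[5, 9, 1]
True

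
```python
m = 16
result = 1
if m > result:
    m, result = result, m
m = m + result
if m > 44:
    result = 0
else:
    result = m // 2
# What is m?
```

Trace:
`m = 16` → m = 16
`result = 1` → result = 1
`if m > result: ...` → m > result is True → m = 1; result = 16
`m = m + result` → m = 17
`if m > 44: ...` → m > 44 is False, take else branch → result = 8
So m = 17

Answer: 17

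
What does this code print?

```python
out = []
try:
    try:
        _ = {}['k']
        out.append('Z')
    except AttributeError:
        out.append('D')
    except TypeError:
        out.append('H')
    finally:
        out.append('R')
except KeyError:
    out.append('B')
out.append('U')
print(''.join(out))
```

Execution trace: 'R' (finally) → 'B' (outer except KeyError) → 'U' (after the try/except). Output: RBU

Answer: RBU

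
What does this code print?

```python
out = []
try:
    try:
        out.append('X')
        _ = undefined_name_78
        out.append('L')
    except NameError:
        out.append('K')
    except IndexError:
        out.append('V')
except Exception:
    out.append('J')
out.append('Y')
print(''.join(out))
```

Execution trace: 'X' (inner try body) → 'K' (inner except NameError) → 'Y' (after the try/except). Output: XKY

Answer: XKY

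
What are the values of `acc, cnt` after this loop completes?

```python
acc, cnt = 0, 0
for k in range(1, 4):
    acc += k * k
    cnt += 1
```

Sum of squares and count
`acc, cnt` takes the values: (0, 0) → (1, 0) → (1, 1) → (5, 1) → (5, 2) → (14, 2) → (14, 3)

Answer: 14, 3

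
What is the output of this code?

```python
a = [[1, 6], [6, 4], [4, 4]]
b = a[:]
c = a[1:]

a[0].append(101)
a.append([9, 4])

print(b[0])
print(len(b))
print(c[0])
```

Key concept: slice with nested mutation.
Step by step:
`a = [[1, 6], [6, 4], [4, 4]]` → a = [[1, 6], [6, 4], [4, 4]]
`b = a[:]` → b = [[1, 6], [6, 4], [4, 4]]
`c = a[1:]` → c = [[6, 4], [4, 4]]
`a[0].append(101)` → a = [[1, 6, 101], [6, 4], [4, 4]]; b = [[1, 6, 101], [6, 4], [4, 4]]
`a.append([9, 4])` → a = [[1, 6, 101], [6, 4], [4, 4], [9, 4]]
`print(b[0])` → prints [1, 6, 101]
`print(len(b))` → prints 3
`print(c[0])` → prints [6, 4]

Answer:
[1, 6, 101]
3
[6, 4]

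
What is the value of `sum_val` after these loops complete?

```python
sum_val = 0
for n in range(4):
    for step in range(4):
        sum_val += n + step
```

Sum of all n+step for n,step in 4x4
`sum_val` takes the values: 0 → 1 → 3 → 6 → 7 → 9 → 12 → 16 → 18 → 21 → 25 → 30 → 33 → 37 → 42 → 48

Answer: 48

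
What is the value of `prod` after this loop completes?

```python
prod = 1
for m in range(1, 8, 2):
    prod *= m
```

Product of 1, 3, 5, ... up to 7
`prod` takes the values: 1 → 3 → 15 → 105

Answer: 105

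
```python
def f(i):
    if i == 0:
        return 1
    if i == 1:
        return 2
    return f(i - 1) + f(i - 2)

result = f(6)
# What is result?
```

Build up from base cases: f(0)=1, f(1)=2, f(2)=3, f(3)=5, f(4)=8, f(5)=13, f(6)=21

Answer: 21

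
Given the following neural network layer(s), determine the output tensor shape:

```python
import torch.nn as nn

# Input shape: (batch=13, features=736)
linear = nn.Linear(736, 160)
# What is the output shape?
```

Input: (13, 736) -> Output: (13, 160)

Answer: (13, 160)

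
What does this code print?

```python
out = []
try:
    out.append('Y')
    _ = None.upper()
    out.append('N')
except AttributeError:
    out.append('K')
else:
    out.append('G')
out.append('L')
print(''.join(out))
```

Execution trace: 'Y' (try body) → 'K' (except AttributeError) → 'L' (after the try/except). Output: YKL

Answer: YKL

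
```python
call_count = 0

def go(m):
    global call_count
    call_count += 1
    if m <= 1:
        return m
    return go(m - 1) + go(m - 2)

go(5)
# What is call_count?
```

Calls(m) = 1 + Calls(m-1) + Calls(m-2); Calls(0)=Calls(1)=1. For m=5 this gives 15.

Answer: 15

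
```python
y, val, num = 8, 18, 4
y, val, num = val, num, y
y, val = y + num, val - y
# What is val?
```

Trace:
`y, val, num = 8, 18, 4` → y = 8; val = 18; num = 4
`y, val, num = val, num, y` → y = 18; val = 4; num = 8
`y, val = y + num, val - y` → y = 26; val = -14
So val = -14

Answer: -14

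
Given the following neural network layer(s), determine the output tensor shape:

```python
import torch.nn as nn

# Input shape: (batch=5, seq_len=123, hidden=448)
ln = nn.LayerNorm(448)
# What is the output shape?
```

Input: (5, 123, 448) -> Output: (5, 123, 448)

Answer: (5, 123, 448)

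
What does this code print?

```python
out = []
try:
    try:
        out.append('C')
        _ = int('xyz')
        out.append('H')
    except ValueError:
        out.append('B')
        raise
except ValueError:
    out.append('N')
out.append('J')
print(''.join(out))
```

Execution trace: 'C' (try body) → 'B' (except ValueError) → 'N' (outer except ValueError) → 'J' (after the try/except). Output: CBNJ

Answer: CBNJ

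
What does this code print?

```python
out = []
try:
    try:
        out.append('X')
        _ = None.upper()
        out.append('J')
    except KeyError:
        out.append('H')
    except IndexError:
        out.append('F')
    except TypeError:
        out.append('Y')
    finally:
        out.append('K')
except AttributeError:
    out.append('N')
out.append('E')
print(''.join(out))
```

Execution trace: 'X' (inner try body) → 'K' (inner finally) → 'N' (outer except AttributeError) → 'E' (after the try/except). Output: XKNE

Answer: XKNE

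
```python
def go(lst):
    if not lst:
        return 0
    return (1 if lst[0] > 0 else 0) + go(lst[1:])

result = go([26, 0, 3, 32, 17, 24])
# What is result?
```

Count of positive elements in [26, 0, 3, 32, 17, 24] = 5

Answer: 5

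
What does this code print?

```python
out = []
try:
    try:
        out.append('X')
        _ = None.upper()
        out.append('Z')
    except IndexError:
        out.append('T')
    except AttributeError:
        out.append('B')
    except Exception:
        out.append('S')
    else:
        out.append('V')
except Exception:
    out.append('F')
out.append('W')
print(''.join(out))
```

Execution trace: 'X' (inner try body) → 'B' (inner except AttributeError) → 'W' (after the try/except). Output: XBW

Answer: XBW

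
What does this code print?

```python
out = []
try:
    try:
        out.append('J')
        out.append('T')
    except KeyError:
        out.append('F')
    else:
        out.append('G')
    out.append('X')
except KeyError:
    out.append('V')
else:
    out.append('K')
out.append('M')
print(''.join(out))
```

Execution trace: 'J' (inner try body) → 'T' (inner try body, no exception) → 'G' (inner else) → 'X' (try body, no exception) → 'K' (else) → 'M' (after the try/except). Output: JTGXKM

Answer: JTGXKM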